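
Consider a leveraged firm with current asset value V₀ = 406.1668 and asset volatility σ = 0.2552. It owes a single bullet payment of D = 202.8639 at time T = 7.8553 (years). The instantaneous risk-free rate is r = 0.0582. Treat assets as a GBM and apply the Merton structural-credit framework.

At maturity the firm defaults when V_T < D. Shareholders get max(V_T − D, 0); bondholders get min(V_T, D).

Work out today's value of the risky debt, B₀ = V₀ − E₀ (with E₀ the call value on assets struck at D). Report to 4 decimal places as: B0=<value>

B0=124.8874

Equity is a call on the firm's assets struck at D = 202.8639:
d₁ = [ln(V₀/D) + (r + σ²/2)T] / (σ√T)
   = [ln(406.1668/202.8639) + (0.0582 + 0.5·0.2552²)·7.8553] / (0.2552·√7.8553)
   = [0.694229 + 0.712975] / 0.715257 = 1.967410
d₂ = d₁ − σ√T = 1.967410 − 0.715257 = 1.252153
N(d₁) = 0.975432,  N(d₂) = 0.894743,  e^(−rT) = 0.633067
E₀ = V₀·N(d₁) − D·e^(−rT)·N(d₂)
   = 406.1668·0.975432 − 202.8639·0.633067·0.894743 = 281.279384
B₀ = V₀ − E₀ = 406.1668 − 281.279384 = 124.887416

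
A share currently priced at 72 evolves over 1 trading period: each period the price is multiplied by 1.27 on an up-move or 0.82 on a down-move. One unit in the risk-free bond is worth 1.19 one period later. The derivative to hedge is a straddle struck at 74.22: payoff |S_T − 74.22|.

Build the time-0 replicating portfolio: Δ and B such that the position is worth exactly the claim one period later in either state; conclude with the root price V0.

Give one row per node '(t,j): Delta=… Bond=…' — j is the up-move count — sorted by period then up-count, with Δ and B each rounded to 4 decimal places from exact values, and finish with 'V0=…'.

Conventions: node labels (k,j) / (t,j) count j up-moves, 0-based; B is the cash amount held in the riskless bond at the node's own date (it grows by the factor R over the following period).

Risk-neutral probability p* = (R−d)/(u−d) = (1.19−0.82)/(1.27−0.82) = 0.8222.
Terminal payoffs: V(1,0)=15.1800, V(1,1)=17.2200
Node (0,0) S=72.0000: V=(p*·17.2200+(1−p*)·15.1800)/1.19=14.1658; Δ=(17.2200−15.1800)/(91.4400−59.0400)=0.0630; B=V−Δ·S=9.6325
Check: Δ(0,0)·S0 + B(0,0) = 14.1658 = V0.

(0,0): Delta=0.0630 Bond=9.6325
V0=14.1658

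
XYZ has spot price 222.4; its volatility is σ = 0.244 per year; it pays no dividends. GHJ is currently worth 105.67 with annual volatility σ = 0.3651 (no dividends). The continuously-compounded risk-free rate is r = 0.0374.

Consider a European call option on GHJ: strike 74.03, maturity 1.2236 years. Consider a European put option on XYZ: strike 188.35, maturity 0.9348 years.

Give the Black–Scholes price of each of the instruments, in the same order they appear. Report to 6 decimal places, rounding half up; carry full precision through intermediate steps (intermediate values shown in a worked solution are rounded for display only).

[GHJ call K=74.03]
σ√T = 0.3651·√1.2236 = 0.403861
d₁ = (ln(S/K) + (r+σ²/2)T) / (σ√T) = (ln(105.67/74.03) + (0.0374+0.3651²/2)·1.2236) / 0.403861 = (0.355851 + 0.127314) / 0.403861 = 1.196365
d₂ = d₁ − σ√T = 1.196365 − 0.403861 = 0.792505
e^{−rT} = 0.955269
N(d₁) = 0.884223,  N(d₂) = 0.785967
price = S·N(d₁) − K·e^{−rT}·N(d₂) = 93.435846 − 55.582425 = 37.853421
[XYZ put K=188.35]
σ√T = 0.244·√0.9348 = 0.235912
d₁ = (ln(S/K) + (r+σ²/2)T) / (σ√T) = (ln(222.4/188.35) + (0.0374+0.244²/2)·0.9348) / 0.235912 = (0.166176 + 0.062789) / 0.235912 = 0.970551
d₂ = d₁ − σ√T = 0.970551 − 0.235912 = 0.734640
e^{−rT} = 0.965643
N(−d₁) = 0.165886,  N(−d₂) = 0.231279
price = K·e^{−rT}·N(−d₂) − S·N(−d₁) = 42.064819 − 36.893014 = 5.171805

price(GHJ call K=74.03) = 37.853421
price(XYZ put K=188.35) = 5.171805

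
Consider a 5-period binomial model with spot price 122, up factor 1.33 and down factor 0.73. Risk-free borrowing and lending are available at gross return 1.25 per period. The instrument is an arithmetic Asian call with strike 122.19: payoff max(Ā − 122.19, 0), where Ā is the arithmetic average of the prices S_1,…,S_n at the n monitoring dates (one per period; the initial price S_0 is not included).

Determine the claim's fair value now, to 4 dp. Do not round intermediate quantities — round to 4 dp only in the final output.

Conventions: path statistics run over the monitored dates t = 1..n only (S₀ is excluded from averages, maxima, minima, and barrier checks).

price = 42.2540

Under the martingale measure an up-move has probability p* = 0.8667; value the claim as the probability-weighted average of per-path payoffs, discounted 5 periods at R = 1.25.
Enumerate all 2^5 = 32 price paths (U = up ×1.33, D = down ×0.73); each path with k up-moves has probability p*^k·(1−p*)^(5−k).
DDDDD: Ā=52.2942, payoff=0.0000, prob=0.000042
UDDDD: Ā=95.2758, payoff=0.0000, prob=0.000274
DUDDD: Ā=80.6358, payoff=0.0000, prob=0.000274
UUDDD: Ā=146.9118, payoff=24.7218, prob=0.001780
DDUDD: Ā=69.9486, payoff=0.0000, prob=0.000274
UDUDD: Ā=127.4406, payoff=5.2506, prob=0.001780
DUUDD: Ā=112.8006, payoff=0.0000, prob=0.001780
UUUDD: Ā=205.5134, payoff=83.3234, prob=0.011573
DDDUD: Ā=62.1470, payoff=0.0000, prob=0.000274
UDDUD: Ā=113.2266, payoff=0.0000, prob=0.001780
DUDUD: Ā=98.5866, payoff=0.0000, prob=0.001780
UUDUD: Ā=179.6168, payoff=57.4268, prob=0.011573
DDUUD: Ā=87.8994, payoff=0.0000, prob=0.001780
UDUUD: Ā=160.1456, payoff=37.9556, prob=0.011573
DUUUD: Ā=145.5056, payoff=23.3156, prob=0.011573
UUUUD: Ā=265.0992, payoff=142.9092, prob=0.075222
DDDDU: Ā=56.4517, payoff=0.0000, prob=0.000274
UDDDU: Ā=102.8504, payoff=0.0000, prob=0.001780
DUDDU: Ā=88.2104, payoff=0.0000, prob=0.001780
UUDDU: Ā=160.7122, payoff=38.5222, prob=0.011573
DDUDU: Ā=77.5232, payoff=0.0000, prob=0.001780
UDUDU: Ā=141.2410, payoff=19.0510, prob=0.011573
DUUDU: Ā=126.6010, payoff=4.4110, prob=0.011573
UUUDU: Ā=230.6565, payoff=108.4665, prob=0.075222
DDDUU: Ā=69.7216, payoff=0.0000, prob=0.001780
UDDUU: Ā=127.0270, payoff=4.8370, prob=0.011573
DUDUU: Ā=112.3870, payoff=0.0000, prob=0.011573
UUDUU: Ā=204.7599, payoff=82.5699, prob=0.075222
DDUUU: Ā=101.6998, payoff=0.0000, prob=0.011573
UDUUU: Ā=185.2887, payoff=63.0987, prob=0.075222
DUUUU: Ā=170.6487, payoff=48.4587, prob=0.075222
UUUUU: Ā=310.9078, payoff=188.7178, prob=0.488946
Price = Σ prob·payoff / R^5 = 128.949109 / 3.051758 = 42.2540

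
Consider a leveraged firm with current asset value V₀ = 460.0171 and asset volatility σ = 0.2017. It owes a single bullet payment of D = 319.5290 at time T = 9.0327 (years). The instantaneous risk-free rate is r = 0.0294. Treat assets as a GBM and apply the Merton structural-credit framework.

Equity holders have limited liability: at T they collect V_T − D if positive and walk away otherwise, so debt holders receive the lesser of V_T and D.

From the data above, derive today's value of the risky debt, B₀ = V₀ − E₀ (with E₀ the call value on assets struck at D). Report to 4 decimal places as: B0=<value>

B0=229.7372

Equity is a call on the firm's assets struck at D = 319.5290:
d₁ = [ln(V₀/D) + (r + σ²/2)T] / (σ√T)
   = [ln(460.0171/319.5290) + (0.0294 + 0.5·0.2017²)·9.0327] / (0.2017·√9.0327)
   = [0.364416 + 0.449300] / 0.606198 = 1.342325
d₂ = d₁ − σ√T = 1.342325 − 0.606198 = 0.736127
N(d₁) = 0.910255,  N(d₂) = 0.769173,  e^(−rT) = 0.766775
E₀ = V₀·N(d₁) − D·e^(−rT)·N(d₂)
   = 460.0171·0.910255 − 319.5290·0.766775·0.769173 = 230.279920
B₀ = V₀ − E₀ = 460.0171 − 230.279920 = 229.737180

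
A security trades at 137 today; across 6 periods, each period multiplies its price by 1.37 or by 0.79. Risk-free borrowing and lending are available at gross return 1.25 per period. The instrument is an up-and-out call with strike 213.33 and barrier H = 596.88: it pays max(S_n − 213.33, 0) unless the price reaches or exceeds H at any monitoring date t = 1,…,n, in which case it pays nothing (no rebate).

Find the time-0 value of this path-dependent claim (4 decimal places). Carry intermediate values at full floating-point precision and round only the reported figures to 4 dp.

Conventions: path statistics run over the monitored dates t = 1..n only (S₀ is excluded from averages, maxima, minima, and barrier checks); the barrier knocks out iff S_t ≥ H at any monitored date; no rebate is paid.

With p* = (R−d)/(u−d) = 0.7931, sum probability × payoff across the paths and divide by R^6.
Enumerate all 2^6 = 64 price paths (U = up ×1.37, D = down ×0.79); each path with k up-moves has probability p*^k·(1−p*)^(6−k).
DDDDDD: M=108.2300, payoff=0.0000, prob=0.000078
UDDDDD: M=187.6900, payoff=0.0000, prob=0.000301
DUDDDD: M=148.2751, payoff=0.0000, prob=0.000301
UUDDDD: M=257.1353, payoff=0.0000, prob=0.001153
DDUDDD: M=117.1373, payoff=0.0000, prob=0.000301
UDUDDD: M=203.1369, payoff=0.0000, prob=0.001153
DUUDDD: M=203.1369, payoff=0.0000, prob=0.001153
UUUDDD: M=352.2754, payoff=0.0000, prob=0.004418
DDDUDD: M=108.2300, payoff=0.0000, prob=0.000301
UDDUDD: M=187.6900, payoff=0.0000, prob=0.001153
DUDUDD: M=160.4781, payoff=0.0000, prob=0.001153
UUDUDD: M=278.2975, payoff=0.0000, prob=0.004418
DDUUDD: M=160.4781, payoff=0.0000, prob=0.001153
UDUUDD: M=278.2975, payoff=0.0000, prob=0.004418
DUUUDD: M=278.2975, payoff=0.0000, prob=0.004418
UUUUDD: M=482.6172, payoff=87.8714, prob=0.016937
DDDDUD: M=108.2300, payoff=0.0000, prob=0.000301
UDDDUD: M=187.6900, payoff=0.0000, prob=0.001153
DUDDUD: M=148.2751, payoff=0.0000, prob=0.001153
UUDDUD: M=257.1353, payoff=0.0000, prob=0.004418
DDUDUD: M=126.7777, payoff=0.0000, prob=0.001153
UDUDUD: M=219.8551, payoff=0.0000, prob=0.004418
DUUDUD: M=219.8551, payoff=0.0000, prob=0.004418
UUUDUD: M=381.2676, payoff=87.8714, prob=0.016937
DDDUUD: M=126.7777, payoff=0.0000, prob=0.001153
UDDUUD: M=219.8551, payoff=0.0000, prob=0.004418
DUDUUD: M=219.8551, payoff=0.0000, prob=0.004418
UUDUUD: M=381.2676, payoff=87.8714, prob=0.016937
DDUUUD: M=219.8551, payoff=0.0000, prob=0.004418
UDUUUD: M=381.2676, payoff=87.8714, prob=0.016937
DUUUUD: M=381.2676, payoff=87.8714, prob=0.016937
UUUUUD: M=661.1856, payoff=0.0000, prob=0.064924
DDDDDU: M=108.2300, payoff=0.0000, prob=0.000301
UDDDDU: M=187.6900, payoff=0.0000, prob=0.001153
DUDDDU: M=148.2751, payoff=0.0000, prob=0.001153
UUDDDU: M=257.1353, payoff=0.0000, prob=0.004418
DDUDDU: M=117.1373, payoff=0.0000, prob=0.001153
UDUDDU: M=203.1369, payoff=0.0000, prob=0.004418
DUUDDU: M=203.1369, payoff=0.0000, prob=0.004418
UUUDDU: M=352.2754, payoff=87.8714, prob=0.016937
DDDUDU: M=108.2300, payoff=0.0000, prob=0.001153
UDDUDU: M=187.6900, payoff=0.0000, prob=0.004418
DUDUDU: M=173.6855, payoff=0.0000, prob=0.004418
UUDUDU: M=301.2014, payoff=87.8714, prob=0.016937
DDUUDU: M=173.6855, payoff=0.0000, prob=0.004418
UDUUDU: M=301.2014, payoff=87.8714, prob=0.016937
DUUUDU: M=301.2014, payoff=87.8714, prob=0.016937
UUUUDU: M=522.3366, payoff=309.0066, prob=0.064924
DDDDUU: M=108.2300, payoff=0.0000, prob=0.001153
UDDDUU: M=187.6900, payoff=0.0000, prob=0.004418
DUDDUU: M=173.6855, payoff=0.0000, prob=0.004418
UUDDUU: M=301.2014, payoff=87.8714, prob=0.016937
DDUDUU: M=173.6855, payoff=0.0000, prob=0.004418
UDUDUU: M=301.2014, payoff=87.8714, prob=0.016937
DUUDUU: M=301.2014, payoff=87.8714, prob=0.016937
UUUDUU: M=522.3366, payoff=309.0066, prob=0.064924
DDDUUU: M=173.6855, payoff=0.0000, prob=0.004418
UDDUUU: M=301.2014, payoff=87.8714, prob=0.016937
DUDUUU: M=301.2014, payoff=87.8714, prob=0.016937
UUDUUU: M=522.3366, payoff=309.0066, prob=0.064924
DDUUUU: M=301.2014, payoff=87.8714, prob=0.016937
UDUUUU: M=522.3366, payoff=309.0066, prob=0.064924
DUUUUU: M=522.3366, payoff=309.0066, prob=0.064924
UUUUUU: M=905.8243, payoff=0.0000, prob=0.248874
Price = Σ prob·payoff / R^6 = 122.632712 / 3.814697 = 32.1474

price = 32.1474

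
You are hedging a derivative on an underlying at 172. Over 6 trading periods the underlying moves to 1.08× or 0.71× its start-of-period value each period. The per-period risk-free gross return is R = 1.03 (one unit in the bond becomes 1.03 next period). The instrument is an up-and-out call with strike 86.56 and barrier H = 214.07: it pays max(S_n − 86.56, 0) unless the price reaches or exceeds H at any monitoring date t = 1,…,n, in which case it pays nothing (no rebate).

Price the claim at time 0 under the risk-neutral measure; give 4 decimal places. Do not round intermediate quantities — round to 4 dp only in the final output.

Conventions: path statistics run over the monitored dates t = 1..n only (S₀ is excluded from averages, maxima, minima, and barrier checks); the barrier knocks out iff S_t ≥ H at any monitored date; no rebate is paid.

price = 18.4825

Risk-neutral up-probability p* = (R−d)/(u−d) = (1.03−0.71)/(1.08−0.71) = 0.8649; the claim prices as the p*-weighted sum of path payoffs discounted by R^6.
Enumerate all 2^6 = 64 price paths (U = up ×1.08, D = down ×0.71); each path with k up-moves has probability p*^k·(1−p*)^(6−k).
DDDDDD: M=122.1200, payoff=0.0000, prob=0.000006
UDDDDD: M=185.7600, payoff=0.0000, prob=0.000039
DUDDDD: M=131.8896, payoff=0.0000, prob=0.000039
UUDDDD: M=200.6208, payoff=0.0000, prob=0.000249
DDUDDD: M=122.1200, payoff=0.0000, prob=0.000039
UDUDDD: M=185.7600, payoff=0.0000, prob=0.000249
DUUDDD: M=142.4408, payoff=0.0000, prob=0.000249
UUUDDD: M=216.6705, payoff=0.0000, prob=0.001596
DDDUDD: M=122.1200, payoff=0.0000, prob=0.000039
UDDUDD: M=185.7600, payoff=0.0000, prob=0.000249
DUDUDD: M=131.8896, payoff=0.0000, prob=0.000249
UUDUDD: M=200.6208, payoff=0.0000, prob=0.001596
DDUUDD: M=122.1200, payoff=0.0000, prob=0.000249
UDUUDD: M=185.7600, payoff=0.0000, prob=0.001596
DUUUDD: M=153.8360, payoff=0.0000, prob=0.001596
UUUUDD: M=234.0041, payoff=0.0000, prob=0.010217
DDDDUD: M=122.1200, payoff=0.0000, prob=0.000039
UDDDUD: M=185.7600, payoff=0.0000, prob=0.000249
DUDDUD: M=131.8896, payoff=0.0000, prob=0.000249
UUDDUD: M=200.6208, payoff=0.0000, prob=0.001596
DDUDUD: M=122.1200, payoff=0.0000, prob=0.000249
UDUDUD: M=185.7600, payoff=0.0000, prob=0.001596
DUUDUD: M=142.4408, payoff=0.0000, prob=0.001596
UUUDUD: M=216.6705, payoff=0.0000, prob=0.010217
DDDUUD: M=122.1200, payoff=0.0000, prob=0.000249
UDDUUD: M=185.7600, payoff=0.0000, prob=0.001596
DUDUUD: M=131.8896, payoff=0.0000, prob=0.001596
UUDUUD: M=200.6208, payoff=31.4015, prob=0.010217
DDUUUD: M=122.1200, payoff=0.0000, prob=0.001596
UDUUUD: M=185.7600, payoff=31.4015, prob=0.010217
DUUUUD: M=166.1429, payoff=31.4015, prob=0.010217
UUUUUD: M=252.7244, payoff=0.0000, prob=0.065390
DDDDDU: M=122.1200, payoff=0.0000, prob=0.000039
UDDDDU: M=185.7600, payoff=0.0000, prob=0.000249
DUDDDU: M=131.8896, payoff=0.0000, prob=0.000249
UUDDDU: M=200.6208, payoff=0.0000, prob=0.001596
DDUDDU: M=122.1200, payoff=0.0000, prob=0.000249
UDUDDU: M=185.7600, payoff=0.0000, prob=0.001596
DUUDDU: M=142.4408, payoff=0.0000, prob=0.001596
UUUDDU: M=216.6705, payoff=0.0000, prob=0.010217
DDDUDU: M=122.1200, payoff=0.0000, prob=0.000249
UDDUDU: M=185.7600, payoff=0.0000, prob=0.001596
DUDUDU: M=131.8896, payoff=0.0000, prob=0.001596
UUDUDU: M=200.6208, payoff=31.4015, prob=0.010217
DDUUDU: M=122.1200, payoff=0.0000, prob=0.001596
UDUUDU: M=185.7600, payoff=31.4015, prob=0.010217
DUUUDU: M=153.8360, payoff=31.4015, prob=0.010217
UUUUDU: M=234.0041, payoff=0.0000, prob=0.065390
DDDDUU: M=122.1200, payoff=0.0000, prob=0.000249
UDDDUU: M=185.7600, payoff=0.0000, prob=0.001596
DUDDUU: M=131.8896, payoff=0.0000, prob=0.001596
UUDDUU: M=200.6208, payoff=31.4015, prob=0.010217
DDUDUU: M=122.1200, payoff=0.0000, prob=0.001596
UDUDUU: M=185.7600, payoff=31.4015, prob=0.010217
DUUDUU: M=142.4408, payoff=31.4015, prob=0.010217
UUUDUU: M=216.6705, payoff=0.0000, prob=0.065390
DDDUUU: M=122.1200, payoff=0.0000, prob=0.001596
UDDUUU: M=185.7600, payoff=31.4015, prob=0.010217
DUDUUU: M=131.8896, payoff=31.4015, prob=0.010217
UUDUUU: M=200.6208, payoff=92.8743, prob=0.065390
DDUUUU: M=122.1200, payoff=31.4015, prob=0.010217
UDUUUU: M=185.7600, payoff=92.8743, prob=0.065390
DUUUUU: M=179.4343, payoff=92.8743, prob=0.065390
UUUUUU: M=272.9424, payoff=0.0000, prob=0.418494
Price = Σ prob·payoff / R^6 = 22.069086 / 1.194052 = 18.4825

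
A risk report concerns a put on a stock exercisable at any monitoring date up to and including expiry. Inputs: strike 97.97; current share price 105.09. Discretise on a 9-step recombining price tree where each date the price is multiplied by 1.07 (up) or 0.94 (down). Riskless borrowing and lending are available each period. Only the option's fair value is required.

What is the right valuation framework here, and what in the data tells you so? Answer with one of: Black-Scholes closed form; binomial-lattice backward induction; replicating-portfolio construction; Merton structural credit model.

Key observation: an American put (K = 97.97, S₀ = 105.09) on a 9-date tree has no closed form — the optimal stopping decision is embedded and must be resolved recursively from expiry.

framework: binomial-lattice backward induction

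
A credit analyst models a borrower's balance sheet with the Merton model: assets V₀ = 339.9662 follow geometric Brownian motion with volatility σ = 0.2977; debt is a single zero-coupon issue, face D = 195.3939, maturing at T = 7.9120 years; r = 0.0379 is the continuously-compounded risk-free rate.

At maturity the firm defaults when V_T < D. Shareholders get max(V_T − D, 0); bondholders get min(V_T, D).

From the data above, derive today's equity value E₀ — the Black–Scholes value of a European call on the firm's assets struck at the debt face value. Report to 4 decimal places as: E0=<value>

E0=209.2979

Apply the equity-as-call identities (strike 195.3939, horizon 7.9120 years):
d₁ = [ln(V₀/D) + (r + σ²/2)T] / (σ√T)
   = [ln(339.9662/195.3939) + (0.0379 + 0.5·0.2977²)·7.9120] / (0.2977·√7.9120)
   = [0.553829 + 0.650466] / 0.837379 = 1.438172
d₂ = d₁ − σ√T = 1.438172 − 0.837379 = 0.600794
N(d₁) = 0.924807,  N(d₂) = 0.726011,  e^(−rT) = 0.740918
E₀ = V₀·N(d₁) − D·e^(−rT)·N(d₂)
   = 339.9662·0.924807 − 195.3939·0.740918·0.726011 = 209.297940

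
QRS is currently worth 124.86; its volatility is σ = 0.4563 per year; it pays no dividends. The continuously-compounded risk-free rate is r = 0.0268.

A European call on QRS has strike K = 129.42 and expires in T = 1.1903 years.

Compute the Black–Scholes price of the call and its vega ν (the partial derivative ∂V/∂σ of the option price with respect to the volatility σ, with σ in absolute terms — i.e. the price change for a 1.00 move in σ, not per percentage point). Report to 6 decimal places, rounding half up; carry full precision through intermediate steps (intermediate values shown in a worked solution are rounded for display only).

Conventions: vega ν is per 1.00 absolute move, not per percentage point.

price = 24.345285
ν = 52.790506

σ√T = 0.4563·√1.1903 = 0.497827
d₁ = (ln(S/K) + (r+σ²/2)T) / (σ√T) = (ln(124.86/129.42) + (0.0268+0.4563²/2)·1.1903) / 0.497827 = (-0.035870 + 0.155816) / 0.497827 = 0.240939
d₂ = d₁ − σ√T = 0.240939 − 0.497827 = -0.256888
e^{−rT} = 0.968603
N(d₁) = 0.595199,  N(d₂) = 0.398633
Call price V = S·N(d₁) − K·e^{−rT}·N(d₂) = 74.316543 − 49.971258 = 24.345285
φ(d₁) = (1/√(2π))·e^{−d₁²/2} = 0.387529
ν = S·φ(d₁)·√T = 52.790506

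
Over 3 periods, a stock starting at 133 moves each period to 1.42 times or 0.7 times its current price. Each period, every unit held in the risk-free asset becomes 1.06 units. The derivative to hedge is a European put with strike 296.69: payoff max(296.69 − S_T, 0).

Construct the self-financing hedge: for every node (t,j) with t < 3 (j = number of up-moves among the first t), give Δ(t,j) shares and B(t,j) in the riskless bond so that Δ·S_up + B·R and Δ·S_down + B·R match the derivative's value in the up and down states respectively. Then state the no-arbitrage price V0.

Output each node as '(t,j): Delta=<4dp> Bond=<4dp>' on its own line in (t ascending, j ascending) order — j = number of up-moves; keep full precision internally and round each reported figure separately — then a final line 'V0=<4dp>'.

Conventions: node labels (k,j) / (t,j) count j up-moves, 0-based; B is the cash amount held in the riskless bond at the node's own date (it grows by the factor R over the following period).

(0,0): Delta=-0.8045 Bond=231.9384
(1,0): Delta=-1.0000 Bond=264.0530
(1,1): Delta=-0.7082 Bond=227.6564
(2,0): Delta=-1.0000 Bond=279.8962
(2,1): Delta=-1.0000 Bond=279.8962
(2,2): Delta=-0.5643 Bond=202.7354
V0=124.9360

Under the risk-neutral measure, an up-move has probability p* = (R−d)/(u−d) = 0.5000 and values discount at R = 1.06.
Payoffs at expiry: V(3,0)=251.0710, V(3,1)=204.1486, V(3,2)=108.9632, V(3,3)=0.0000
Node (2,0) S=65.1700: V=(p*·204.1486+(1−p*)·251.0710)/1.06=214.7262; Δ=(204.1486−251.0710)/(92.5414−45.6190)=-1.0000; B=V−Δ·S=279.8962
Node (2,1) S=132.2020: V=(p*·108.9632+(1−p*)·204.1486)/1.06=147.6942; Δ=(108.9632−204.1486)/(187.7268−92.5414)=-1.0000; B=V−Δ·S=279.8962
Node (2,2) S=268.1812: V=(p*·0.0000+(1−p*)·108.9632)/1.06=51.3977; Δ=(0.0000−108.9632)/(380.8173−187.7268)=-0.5643; B=V−Δ·S=202.7354
Node (1,0) S=93.1000: V=(p*·147.6942+(1−p*)·214.7262)/1.06=170.9530; Δ=(147.6942−214.7262)/(132.2020−65.1700)=-1.0000; B=V−Δ·S=264.0530
Node (1,1) S=188.8600: V=(p*·51.3977+(1−p*)·147.6942)/1.06=93.9113; Δ=(51.3977−147.6942)/(268.1812−132.2020)=-0.7082; B=V−Δ·S=227.6564
Node (0,0) S=133.0000: V=(p*·93.9113+(1−p*)·170.9530)/1.06=124.9360; Δ=(93.9113−170.9530)/(188.8600−93.1000)=-0.8045; B=V−Δ·S=231.9384
Verification: the root portfolio costs Δ(0,0)·S0 + B(0,0) = 124.9360, matching V0.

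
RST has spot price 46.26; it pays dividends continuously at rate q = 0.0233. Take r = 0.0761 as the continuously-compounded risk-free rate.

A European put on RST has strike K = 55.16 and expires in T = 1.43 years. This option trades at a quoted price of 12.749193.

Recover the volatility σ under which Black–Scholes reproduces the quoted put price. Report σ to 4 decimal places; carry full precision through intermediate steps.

At σ = 0.4605 the Black–Scholes value reproduces the quote:
σ√T = 0.4605·√1.43 = 0.550678
d₁ = (ln(S/K) + (r−q+σ²/2)T) / (σ√T) = (ln(46.26/55.16) + (0.0761−0.0233+0.4605²/2)·1.43) / 0.550678 = (-0.175960 + 0.227127) / 0.550678 = 0.092916
d₂ = d₁ − σ√T = 0.092916 − 0.550678 = -0.457762
e^{−rT} = 0.896889
e^{−qT} = 0.967230
N(−d₁) = 0.462985,  N(−d₂) = 0.676438
V = K·e^{−rT}·N(−d₂) − S·e^{−qT}·N(−d₁) = 33.465031 − 20.715838 = 12.749193 (matching the quote); vega is positive throughout, so no other σ reproduces this price

sigma = 0.4605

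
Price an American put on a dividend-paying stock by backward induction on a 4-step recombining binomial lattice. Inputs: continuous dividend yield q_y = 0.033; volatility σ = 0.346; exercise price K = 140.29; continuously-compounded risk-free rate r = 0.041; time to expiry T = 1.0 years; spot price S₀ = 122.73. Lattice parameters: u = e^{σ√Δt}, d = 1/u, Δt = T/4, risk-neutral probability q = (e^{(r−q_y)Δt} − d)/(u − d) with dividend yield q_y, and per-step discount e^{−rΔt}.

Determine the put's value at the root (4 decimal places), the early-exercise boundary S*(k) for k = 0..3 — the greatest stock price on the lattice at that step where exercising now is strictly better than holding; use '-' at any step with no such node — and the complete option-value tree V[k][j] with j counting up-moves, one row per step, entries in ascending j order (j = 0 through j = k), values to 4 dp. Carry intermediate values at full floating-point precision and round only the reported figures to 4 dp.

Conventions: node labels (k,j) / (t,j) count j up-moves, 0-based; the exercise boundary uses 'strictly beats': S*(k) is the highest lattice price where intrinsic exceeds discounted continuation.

Δt=0.25000, u=1.18887, d=0.84114, q=0.46261, disc=e^(-rΔt)=0.98980
k=4 terminal: V=max(K-S,0) → 78.8546 53.4570 17.5600 0.0000 0.0000
k=3: j=0 S=73.0385 intr=67.2515 cont=66.4210 V=67.2515[EX]; j=1 S=103.2328 intr=37.0572 cont=36.4747 V=37.0572[EX]; j=2 S=145.9095 intr=0.0000 cont=9.3403 V=9.3403[hold]; j=3 S=206.2289 intr=0.0000 cont=0.0000 V=0.0000[hold]  S*(3)=103.2328
k=2: j=0 S=86.8330 intr=53.4570 cont=52.7398 V=53.4570[EX]; j=1 S=122.7300 intr=17.5600 cont=23.9878 V=23.9878[hold]; j=2 S=173.4669 intr=0.0000 cont=4.9681 V=4.9681[hold]  S*(2)=86.8330
k=1: j=0 S=103.2328 intr=37.0572 cont=39.4180 V=39.4180[hold]; j=1 S=145.9095 intr=0.0000 cont=15.0341 V=15.0341[hold]  S*(1)=-
k=0: j=0 S=122.7300 intr=17.5600 cont=27.8507 V=27.8507[hold]  S*(0)=-

price = 27.8507
boundary = - - 86.8330 103.2328
tree:
27.8507
39.4180 15.0341
53.4570 23.9878 4.9681
67.2515 37.0572 9.3403 0.0000
78.8546 53.4570 17.5600 0.0000 0.0000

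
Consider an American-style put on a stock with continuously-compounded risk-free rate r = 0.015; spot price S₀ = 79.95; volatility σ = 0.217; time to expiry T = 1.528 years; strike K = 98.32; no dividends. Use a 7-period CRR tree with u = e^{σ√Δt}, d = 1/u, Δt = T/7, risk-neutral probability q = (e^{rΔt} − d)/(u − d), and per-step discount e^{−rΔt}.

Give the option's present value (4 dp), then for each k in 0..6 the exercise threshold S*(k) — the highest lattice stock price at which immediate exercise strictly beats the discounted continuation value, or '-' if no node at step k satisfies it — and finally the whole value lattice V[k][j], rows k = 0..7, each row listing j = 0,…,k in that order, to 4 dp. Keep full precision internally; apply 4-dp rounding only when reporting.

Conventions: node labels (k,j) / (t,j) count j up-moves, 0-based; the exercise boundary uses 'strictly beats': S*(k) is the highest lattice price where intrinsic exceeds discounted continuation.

price = 20.3830
boundary = - - 65.2765 72.2416 65.2765 72.2416 79.9500
tree:
20.3830
26.3960 14.2814
33.0435 19.6762 8.7802
39.3371 26.0784 13.1661 4.2890
45.0239 33.0435 18.9912 7.2112 1.2862
50.1624 39.3371 26.0784 11.7659 2.5343 0.0000
54.8055 45.0239 33.0435 18.3700 4.9935 0.0000 0.0000
59.0010 50.1624 39.3371 26.0784 9.8392 0.0000 0.0000 0.0000

params: Δt=0.21829 u=1.10670 d=0.90359 q=0.49082 e^(-rΔt)=0.99673
t_7 payoffs: 59.0010 50.1624 39.3371 26.0784 9.8392 0.0000 0.0000 0.0000
t_6: node(6,0) S=43.5145 payoff=54.8055 vs cont=54.4841 → 54.8055 [stop]  node(6,1) S=53.2961 payoff=45.0239 vs cont=44.7025 → 45.0239 [stop]  node(6,2) S=65.2765 payoff=33.0435 vs cont=32.7221 → 33.0435 [stop]  node(6,3) S=79.9500 payoff=18.3700 vs cont=18.0486 → 18.3700 [stop]  node(6,4) S=97.9220 payoff=0.3980 vs cont=4.9935 → 4.9935 [wait]  node(6,5) S=119.9338 payoff=0.0000 vs cont=0.0000 → 0.0000 [wait]  node(6,6) S=146.8938 payoff=0.0000 vs cont=0.0000 → 0.0000 [wait]  ⇒ S*(6)=79.9500
t_5: node(5,0) S=48.1576 payoff=50.1624 vs cont=49.8410 → 50.1624 [stop]  node(5,1) S=58.9829 payoff=39.3371 vs cont=39.0157 → 39.3371 [stop]  node(5,2) S=72.2416 payoff=26.0784 vs cont=25.7569 → 26.0784 [stop]  node(5,3) S=88.4808 payoff=9.8392 vs cont=11.7659 → 11.7659 [wait]  node(5,4) S=108.3705 payoff=0.0000 vs cont=2.5343 → 2.5343 [wait]  node(5,5) S=132.7311 payoff=0.0000 vs cont=0.0000 → 0.0000 [wait]  ⇒ S*(5)=72.2416
t_4: node(4,0) S=53.2961 payoff=45.0239 vs cont=44.7025 → 45.0239 [stop]  node(4,1) S=65.2765 payoff=33.0435 vs cont=32.7221 → 33.0435 [stop]  node(4,2) S=79.9500 payoff=18.3700 vs cont=18.9912 → 18.9912 [wait]  node(4,3) S=97.9220 payoff=0.3980 vs cont=7.2112 → 7.2112 [wait]  node(4,4) S=119.9338 payoff=0.0000 vs cont=1.2862 → 1.2862 [wait]  ⇒ S*(4)=65.2765
t_3: node(3,0) S=58.9829 payoff=39.3371 vs cont=39.0157 → 39.3371 [stop]  node(3,1) S=72.2416 payoff=26.0784 vs cont=26.0609 → 26.0784 [stop]  node(3,2) S=88.4808 payoff=9.8392 vs cont=13.1661 → 13.1661 [wait]  node(3,3) S=108.3705 payoff=0.0000 vs cont=4.2890 → 4.2890 [wait]  ⇒ S*(3)=72.2416
t_2: node(2,0) S=65.2765 payoff=33.0435 vs cont=32.7221 → 33.0435 [stop]  node(2,1) S=79.9500 payoff=18.3700 vs cont=19.6762 → 19.6762 [wait]  node(2,2) S=97.9220 payoff=0.3980 vs cont=8.7802 → 8.7802 [wait]  ⇒ S*(2)=65.2765
t_1: node(1,0) S=72.2416 payoff=26.0784 vs cont=26.3960 → 26.3960 [wait]  node(1,1) S=88.4808 payoff=9.8392 vs cont=14.2814 → 14.2814 [wait]  ⇒ S*(1)=-
t_0: node(0,0) S=79.9500 payoff=18.3700 vs cont=20.3830 → 20.3830 [wait]  ⇒ S*(0)=-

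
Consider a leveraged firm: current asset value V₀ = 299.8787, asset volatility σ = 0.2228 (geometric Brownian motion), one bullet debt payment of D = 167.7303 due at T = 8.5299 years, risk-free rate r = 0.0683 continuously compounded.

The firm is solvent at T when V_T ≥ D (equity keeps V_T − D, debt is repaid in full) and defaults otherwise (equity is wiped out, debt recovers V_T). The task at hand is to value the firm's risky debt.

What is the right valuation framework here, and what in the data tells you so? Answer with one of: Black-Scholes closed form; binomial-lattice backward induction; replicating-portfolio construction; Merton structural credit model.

Key observation: the data describe a firm's assets (V₀ = 299.8787, GBM) and a single zero-coupon debt of face 167.7303, so credit quantities follow from equity-as-call in the structural model.

framework: Merton structural credit model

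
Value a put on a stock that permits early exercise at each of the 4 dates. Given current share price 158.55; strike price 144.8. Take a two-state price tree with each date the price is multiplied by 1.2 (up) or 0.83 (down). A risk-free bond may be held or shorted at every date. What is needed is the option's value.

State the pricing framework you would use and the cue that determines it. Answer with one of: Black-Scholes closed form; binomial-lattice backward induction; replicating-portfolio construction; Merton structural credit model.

Key observation: early exercise of the strike-144.8 put must be checked at each of the 4 dates (spot 158.55), which forces a node-by-node comparison of intrinsic and continuation value backward from expiry.

framework: binomial-lattice backward induction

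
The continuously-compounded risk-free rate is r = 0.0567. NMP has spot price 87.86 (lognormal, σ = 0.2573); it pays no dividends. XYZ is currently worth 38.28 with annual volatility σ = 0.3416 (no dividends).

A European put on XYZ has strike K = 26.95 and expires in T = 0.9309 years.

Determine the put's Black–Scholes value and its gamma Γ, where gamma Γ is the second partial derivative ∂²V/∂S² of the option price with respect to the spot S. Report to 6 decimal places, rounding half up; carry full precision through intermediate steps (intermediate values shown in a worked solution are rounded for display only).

price = 0.544419
Γ = 0.012039

σ√T = 0.3416·√0.9309 = 0.329586
d₁ = (ln(S/K) + (r+σ²/2)T) / (σ√T) = (ln(38.28/26.95) + (0.0567+0.3416²/2)·0.9309) / 0.329586 = (0.350944 + 0.107096) / 0.329586 = 1.389741
d₂ = d₁ − σ√T = 1.389741 − 0.329586 = 1.060155
e^{−rT} = 0.948587
N(−d₁) = 0.082304,  N(−d₂) = 0.144537
Put price V = K·e^{−rT}·N(−d₂) − S·N(−d₁) = 3.695006 − 3.150587 = 0.544419
φ(d₁) = (1/√(2π))·e^{−d₁²/2} = 0.151885
Γ = φ(d₁) / (S·σ·√T) = 0.012039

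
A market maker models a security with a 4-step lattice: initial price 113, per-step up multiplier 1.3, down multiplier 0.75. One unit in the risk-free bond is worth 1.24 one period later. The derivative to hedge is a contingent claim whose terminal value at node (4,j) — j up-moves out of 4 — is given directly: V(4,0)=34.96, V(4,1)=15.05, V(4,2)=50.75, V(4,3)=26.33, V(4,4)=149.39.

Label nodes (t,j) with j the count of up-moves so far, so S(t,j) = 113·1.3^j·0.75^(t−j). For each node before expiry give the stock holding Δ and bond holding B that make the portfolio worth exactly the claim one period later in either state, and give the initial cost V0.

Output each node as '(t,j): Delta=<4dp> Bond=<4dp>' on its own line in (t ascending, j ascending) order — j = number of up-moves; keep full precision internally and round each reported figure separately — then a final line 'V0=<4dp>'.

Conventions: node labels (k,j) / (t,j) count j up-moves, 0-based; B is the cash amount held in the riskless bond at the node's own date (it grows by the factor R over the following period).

Arbitrage-free pricing uses the up-move probability p* = (R−d)/(u−d) = 0.8909, discounting each step at R = 1.24.
At maturity the claim pays: V(4,0)=34.9600, V(4,1)=15.0500, V(4,2)=50.7500, V(4,3)=26.3300, V(4,4)=149.3900
(3,0): S=47.6719. Δ = (V_up−V_dn)/(S_up−S_dn) = (15.0500−34.9600)/(61.9734−35.7539) = -0.7594. V = [p*·15.0500 + (1−p*)·34.9600]/1.24 = 13.8887. B = V − Δ·S = 50.0887.
(3,1): S=82.6313. Δ = (V_up−V_dn)/(S_up−S_dn) = (50.7500−15.0500)/(107.4206−61.9734) = 0.7855. V = [p*·50.7500 + (1−p*)·15.0500]/1.24 = 37.7867. B = V − Δ·S = -27.1224.
(3,2): S=143.2275. Δ = (V_up−V_dn)/(S_up−S_dn) = (26.3300−50.7500)/(186.1958−107.4206) = -0.3100. V = [p*·26.3300 + (1−p*)·50.7500]/1.24 = 23.3823. B = V − Δ·S = 67.7823.
(3,3): S=248.2610. Δ = (V_up−V_dn)/(S_up−S_dn) = (149.3900−26.3300)/(322.7393−186.1958) = 0.9013. V = [p*·149.3900 + (1−p*)·26.3300]/1.24 = 109.6494. B = V − Δ·S = -114.0960.
(2,0): S=63.5625. Δ = (V_up−V_dn)/(S_up−S_dn) = (37.7867−13.8887)/(82.6313−47.6719) = 0.6836. V = [p*·37.7867 + (1−p*)·13.8887]/1.24 = 28.3707. B = V − Δ·S = -15.0802.
(2,1): S=110.1750. Δ = (V_up−V_dn)/(S_up−S_dn) = (23.3823−37.7867)/(143.2275−82.6313) = -0.2377. V = [p*·23.3823 + (1−p*)·37.7867]/1.24 = 20.1239. B = V − Δ·S = 46.3137.
(2,2): S=190.9700. Δ = (V_up−V_dn)/(S_up−S_dn) = (109.6494−23.3823)/(248.2610−143.2275) = 0.8213. V = [p*·109.6494 + (1−p*)·23.3823]/1.24 = 80.8375. B = V − Δ·S = -76.0119.
(1,0): S=84.7500. Δ = (V_up−V_dn)/(S_up−S_dn) = (20.1239−28.3707)/(110.1750−63.5625) = -0.1769. V = [p*·20.1239 + (1−p*)·28.3707]/1.24 = 16.9545. B = V − Δ·S = 31.9486.
(1,1): S=146.9000. Δ = (V_up−V_dn)/(S_up−S_dn) = (80.8375−20.1239)/(190.9700−110.1750) = 0.7515. V = [p*·80.8375 + (1−p*)·20.1239]/1.24 = 59.8501. B = V − Δ·S = -50.5381.
(0,0): S=113.0000. Δ = (V_up−V_dn)/(S_up−S_dn) = (59.8501−16.9545)/(146.9000−84.7500) = 0.6902. V = [p*·59.8501 + (1−p*)·16.9545]/1.24 = 44.4924. B = V − Δ·S = -33.4997.
Check: Δ(0,0)·S0 + B(0,0) = 44.4924 = V0.

(0,0): Delta=0.6902 Bond=-33.4997
(1,0): Delta=-0.1769 Bond=31.9486
(1,1): Delta=0.7515 Bond=-50.5381
(2,0): Delta=0.6836 Bond=-15.0802
(2,1): Delta=-0.2377 Bond=46.3137
(2,2): Delta=0.8213 Bond=-76.0119
(3,0): Delta=-0.7594 Bond=50.0887
(3,1): Delta=0.7855 Bond=-27.1224
(3,2): Delta=-0.3100 Bond=67.7823
(3,3): Delta=0.9013 Bond=-114.0960
V0=44.4924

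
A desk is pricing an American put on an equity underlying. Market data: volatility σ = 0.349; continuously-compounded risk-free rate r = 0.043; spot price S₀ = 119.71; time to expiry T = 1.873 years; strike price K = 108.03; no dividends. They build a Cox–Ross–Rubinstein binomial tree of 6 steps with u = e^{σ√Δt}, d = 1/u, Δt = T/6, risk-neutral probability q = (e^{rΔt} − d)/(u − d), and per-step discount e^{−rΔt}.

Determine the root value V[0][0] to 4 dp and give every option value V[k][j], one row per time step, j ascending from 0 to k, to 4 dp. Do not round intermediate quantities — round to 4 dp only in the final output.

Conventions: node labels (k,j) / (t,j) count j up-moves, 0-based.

price = 13.0298
tree:
13.0298
19.8597 6.1642
29.2613 10.4623 1.7869
41.3374 17.2951 3.5223 0.0000
53.1526 27.5314 6.9431 0.0000 0.0000
62.8747 41.3374 13.6863 0.0000 0.0000 0.0000
70.8744 53.1526 26.9784 0.0000 0.0000 0.0000 0.0000

params: Δt=0.31217 u=1.21530 d=0.82284 q=0.48584 e^(-rΔt)=0.98667
t_6 payoffs: 70.8744 53.1526 26.9784 0.0000 0.0000 0.0000 0.0000
k=5: node(5,0) S=45.1553 payoff=62.8747 vs cont=61.4343 → 62.8747 [stop]  node(5,1) S=66.6926 payoff=41.3374 vs cont=39.8970 → 41.3374 [stop]  node(5,2) S=98.5022 payoff=9.5278 vs cont=13.6863 → 13.6863 [wait]  node(5,3) S=145.4838 payoff=0.0000 vs cont=0.0000 → 0.0000 [wait]  node(5,4) S=214.8738 payoff=0.0000 vs cont=0.0000 → 0.0000 [wait]  node(5,5) S=317.3599 payoff=0.0000 vs cont=0.0000 → 0.0000 [wait]
k=4: node(4,0) S=54.8774 payoff=53.1526 vs cont=51.7122 → 53.1526 [stop]  node(4,1) S=81.0516 payoff=26.9784 vs cont=27.5314 → 27.5314 [wait]  node(4,2) S=119.7100 payoff=0.0000 vs cont=6.9431 → 6.9431 [wait]  node(4,3) S=176.8068 payoff=0.0000 vs cont=0.0000 → 0.0000 [wait]  node(4,4) S=261.1366 payoff=0.0000 vs cont=0.0000 → 0.0000 [wait]
k=3: node(3,0) S=66.6926 payoff=41.3374 vs cont=40.1621 → 41.3374 [stop]  node(3,1) S=98.5022 payoff=9.5278 vs cont=17.2951 → 17.2951 [wait]  node(3,2) S=145.4838 payoff=0.0000 vs cont=3.5223 → 3.5223 [wait]  node(3,3) S=214.8738 payoff=0.0000 vs cont=0.0000 → 0.0000 [wait]
k=2: node(2,0) S=81.0516 payoff=26.9784 vs cont=29.2613 → 29.2613 [wait]  node(2,1) S=119.7100 payoff=0.0000 vs cont=10.4623 → 10.4623 [wait]  node(2,2) S=176.8068 payoff=0.0000 vs cont=1.7869 → 1.7869 [wait]
k=1: node(1,0) S=98.5022 payoff=9.5278 vs cont=19.8597 → 19.8597 [wait]  node(1,1) S=145.4838 payoff=0.0000 vs cont=6.1642 → 6.1642 [wait]
k=0: node(0,0) S=119.7100 payoff=0.0000 vs cont=13.0298 → 13.0298 [wait]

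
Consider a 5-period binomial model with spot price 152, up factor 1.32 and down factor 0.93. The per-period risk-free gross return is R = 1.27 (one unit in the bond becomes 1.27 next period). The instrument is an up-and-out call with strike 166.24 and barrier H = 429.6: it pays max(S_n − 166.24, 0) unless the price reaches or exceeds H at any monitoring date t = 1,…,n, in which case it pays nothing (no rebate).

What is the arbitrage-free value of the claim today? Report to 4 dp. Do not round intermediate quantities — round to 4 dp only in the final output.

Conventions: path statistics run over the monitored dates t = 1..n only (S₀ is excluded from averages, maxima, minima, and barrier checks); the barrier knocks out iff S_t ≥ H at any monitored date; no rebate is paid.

With p* = (R−d)/(u−d) = 0.8718, sum probability × payoff across the paths and divide by R^5.
Enumerate all 2^5 = 32 price paths (U = up ×1.32, D = down ×0.93); each path with k up-moves has probability p*^k·(1−p*)^(5−k).
DDDDD: M=141.3600, payoff=0.0000, prob=0.000035
UDDDD: M=200.6400, payoff=0.0000, prob=0.000236
DUDDD: M=186.5952, payoff=0.0000, prob=0.000236
UUDDD: M=264.8448, payoff=46.7898, prob=0.001602
DDUDD: M=173.5335, payoff=0.0000, prob=0.000236
UDUDD: M=246.3057, payoff=46.7898, prob=0.001602
DUUDD: M=246.3057, payoff=46.7898, prob=0.001602
UUUDD: M=349.5951, payoff=136.1248, prob=0.010891
DDDUD: M=161.3862, payoff=0.0000, prob=0.000236
UDDUD: M=229.0643, payoff=46.7898, prob=0.001602
DUDUD: M=229.0643, payoff=46.7898, prob=0.001602
UUDUD: M=325.1235, payoff=136.1248, prob=0.010891
DDUUD: M=229.0643, payoff=46.7898, prob=0.001602
UDUUD: M=325.1235, payoff=136.1248, prob=0.010891
DUUUD: M=325.1235, payoff=136.1248, prob=0.010891
UUUUD: M=461.4656, payoff=0.0000, prob=0.074056
DDDDU: M=150.0892, payoff=0.0000, prob=0.000236
UDDDU: M=213.0298, payoff=46.7898, prob=0.001602
DUDDU: M=213.0298, payoff=46.7898, prob=0.001602
UUDDU: M=302.3648, payoff=136.1248, prob=0.010891
DDUDU: M=213.0298, payoff=46.7898, prob=0.001602
UDUDU: M=302.3648, payoff=136.1248, prob=0.010891
DUUDU: M=302.3648, payoff=136.1248, prob=0.010891
UUUDU: M=429.1630, payoff=262.9230, prob=0.074056
DDDUU: M=213.0298, payoff=46.7898, prob=0.001602
UDDUU: M=302.3648, payoff=136.1248, prob=0.010891
DUDUU: M=302.3648, payoff=136.1248, prob=0.010891
UUDUU: M=429.1630, payoff=262.9230, prob=0.074056
DDUUU: M=302.3648, payoff=136.1248, prob=0.010891
UDUUU: M=429.1630, payoff=262.9230, prob=0.074056
DUUUU: M=429.1630, payoff=262.9230, prob=0.074056
UUUUU: M=609.1346, payoff=0.0000, prob=0.503584
Price = Σ prob·payoff / R^5 = 93.458773 / 3.303837 = 28.2879

price = 28.2879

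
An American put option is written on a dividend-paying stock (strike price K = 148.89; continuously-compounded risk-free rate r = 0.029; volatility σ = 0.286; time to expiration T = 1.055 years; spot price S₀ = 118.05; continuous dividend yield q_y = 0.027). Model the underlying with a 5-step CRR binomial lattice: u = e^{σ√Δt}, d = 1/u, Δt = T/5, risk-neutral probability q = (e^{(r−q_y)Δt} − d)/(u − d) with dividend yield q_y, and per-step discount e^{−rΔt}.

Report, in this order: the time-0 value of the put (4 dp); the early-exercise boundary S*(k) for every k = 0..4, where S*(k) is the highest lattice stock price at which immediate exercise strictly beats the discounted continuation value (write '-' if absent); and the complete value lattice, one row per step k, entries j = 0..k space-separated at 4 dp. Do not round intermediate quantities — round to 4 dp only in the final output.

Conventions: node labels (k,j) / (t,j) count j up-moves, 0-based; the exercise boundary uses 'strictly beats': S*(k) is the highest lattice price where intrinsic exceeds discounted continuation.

Δt=0.21100  u=1.14039  d=0.87689  q=0.46881  discount=0.99390
step 5 (expiry): payoffs max(K−S,0) = 87.6842 69.2921 45.3731 14.2666 0.0000 0.0000
step 4: (k=4,j=0): S=69.7987, K−S=79.0913, hold=78.5796 ⇒ V=79.0913 exercise | (k=4,j=1): S=90.7730, K−S=58.1170, hold=57.7244 ⇒ V=58.1170 exercise | (k=4,j=2): S=118.0500, K−S=30.8400, hold=30.6023 ⇒ V=30.8400 exercise | (k=4,j=3): S=153.5237, K−S=0.0000, hold=7.5321 ⇒ V=7.5321 continue | (k=4,j=4): S=199.6572, K−S=0.0000, hold=0.0000 ⇒ V=0.0000 continue  boundary S*=118.0500
step 3: (k=3,j=0): S=79.5979, K−S=69.2921, hold=68.8360 ⇒ V=69.2921 exercise | (k=3,j=1): S=103.5169, K−S=45.3731, hold=45.0529 ⇒ V=45.3731 exercise | (k=3,j=2): S=134.6234, K−S=14.2666, hold=19.7916 ⇒ V=19.7916 continue | (k=3,j=3): S=175.0774, K−S=0.0000, hold=3.9766 ⇒ V=3.9766 continue  boundary S*=103.5169
step 2: (k=2,j=0): S=90.7730, K−S=58.1170, hold=57.7244 ⇒ V=58.1170 exercise | (k=2,j=1): S=118.0500, K−S=30.8400, hold=33.1767 ⇒ V=33.1767 continue | (k=2,j=2): S=153.5237, K−S=0.0000, hold=12.3019 ⇒ V=12.3019 continue  boundary S*=90.7730
step 1: (k=1,j=0): S=103.5169, K−S=45.3731, hold=46.1417 ⇒ V=46.1417 continue | (k=1,j=1): S=134.6234, K−S=14.2666, hold=23.2478 ⇒ V=23.2478 continue  boundary S*=-
step 0: (k=0,j=0): S=118.0500, K−S=30.8400, hold=35.1929 ⇒ V=35.1929 continue  boundary S*=-

price = 35.1929
boundary = - - 90.7730 103.5169 118.0500
tree:
35.1929
46.1417 23.2478
58.1170 33.1767 12.3019
69.2921 45.3731 19.7916 3.9766
79.0913 58.1170 30.8400 7.5321 0.0000
87.6842 69.2921 45.3731 14.2666 0.0000 0.0000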